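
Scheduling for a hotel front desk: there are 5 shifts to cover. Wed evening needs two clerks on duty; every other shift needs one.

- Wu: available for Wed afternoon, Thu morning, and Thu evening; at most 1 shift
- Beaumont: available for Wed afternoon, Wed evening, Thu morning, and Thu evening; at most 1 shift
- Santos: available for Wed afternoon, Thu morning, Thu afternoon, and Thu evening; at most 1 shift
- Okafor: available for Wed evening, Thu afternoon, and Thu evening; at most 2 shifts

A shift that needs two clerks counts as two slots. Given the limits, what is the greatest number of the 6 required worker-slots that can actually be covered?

5

Total capacity across all clerks is 1+1+1+2 = 5, and 6 slots are needed, so at most 5 can be filled.
An assignment achieving 5: Wed afternoon→Wu, Wed evening→Beaumont+Okafor, Thu afternoon→Santos, Thu evening→Okafor.
Loads: Wu 1/1, Beaumont 1/1, Santos 1/1, Okafor 2/2.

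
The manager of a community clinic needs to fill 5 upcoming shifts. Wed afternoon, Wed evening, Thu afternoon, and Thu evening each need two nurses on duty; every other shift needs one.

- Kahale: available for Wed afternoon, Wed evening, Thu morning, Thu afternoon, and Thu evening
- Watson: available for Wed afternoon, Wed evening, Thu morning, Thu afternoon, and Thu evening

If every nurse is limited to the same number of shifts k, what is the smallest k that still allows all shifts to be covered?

With 2 nurses and 9 worker-slots to fill, someone must work at least ⌈9/2⌉ = 5 shifts, so k ≥ 5.
k = 5 works: Wed afternoon→Kahale+Watson, Wed evening→Kahale+Watson, Thu morning→Kahale, Thu afternoon→Kahale+Watson, Thu evening→Kahale+Watson.
Loads: Kahale 5, Watson 4 — all ≤ 5.

5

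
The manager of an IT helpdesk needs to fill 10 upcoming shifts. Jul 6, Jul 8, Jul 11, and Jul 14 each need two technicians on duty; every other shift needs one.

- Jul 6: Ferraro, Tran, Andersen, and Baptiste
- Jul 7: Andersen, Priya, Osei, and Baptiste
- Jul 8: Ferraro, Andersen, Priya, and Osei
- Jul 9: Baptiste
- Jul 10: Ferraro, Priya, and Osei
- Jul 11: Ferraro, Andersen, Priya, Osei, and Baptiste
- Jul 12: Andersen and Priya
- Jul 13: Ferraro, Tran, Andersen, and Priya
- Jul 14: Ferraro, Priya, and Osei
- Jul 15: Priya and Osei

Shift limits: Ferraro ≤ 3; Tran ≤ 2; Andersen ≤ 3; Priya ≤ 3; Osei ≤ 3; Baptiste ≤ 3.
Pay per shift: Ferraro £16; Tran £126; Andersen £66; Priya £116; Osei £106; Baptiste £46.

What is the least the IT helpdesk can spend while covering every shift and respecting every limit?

Jul 9 can only be covered by Baptiste, so that assignment is forced.
Picking the cheapest available technician for each shift independently would cost £624, but that ignores the shift limits.
An optimal schedule: Jul 6→Baptiste+Andersen, Jul 7→Baptiste, Jul 8→Andersen+Priya, Jul 9→Baptiste, Jul 10→Ferraro, Jul 11→Osei+Priya, Jul 12→Andersen, Jul 13→Ferraro, Jul 14→Ferraro+Osei, Jul 15→Osei.
Total: 46 + 66 + 46 + 66 + 116 + 46 + 16 + 106 + 116 + 66 + 16 + 16 + 106 + 106 = £934.

£934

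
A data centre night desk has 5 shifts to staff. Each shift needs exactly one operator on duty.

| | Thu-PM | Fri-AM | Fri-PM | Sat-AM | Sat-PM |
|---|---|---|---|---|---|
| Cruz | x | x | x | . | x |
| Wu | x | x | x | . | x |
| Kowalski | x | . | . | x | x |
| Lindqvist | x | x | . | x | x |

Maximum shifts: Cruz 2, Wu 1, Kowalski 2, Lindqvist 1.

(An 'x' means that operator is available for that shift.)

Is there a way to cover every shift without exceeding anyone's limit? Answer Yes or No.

One valid schedule: Thu-PM→Wu, Fri-AM→Cruz, Fri-PM→Cruz, Sat-AM→Kowalski, Sat-PM→Kowalski.
Loads: Cruz 2/2, Wu 1/1, Kowalski 2/2, Lindqvist 0/1 — all within limits.

Yes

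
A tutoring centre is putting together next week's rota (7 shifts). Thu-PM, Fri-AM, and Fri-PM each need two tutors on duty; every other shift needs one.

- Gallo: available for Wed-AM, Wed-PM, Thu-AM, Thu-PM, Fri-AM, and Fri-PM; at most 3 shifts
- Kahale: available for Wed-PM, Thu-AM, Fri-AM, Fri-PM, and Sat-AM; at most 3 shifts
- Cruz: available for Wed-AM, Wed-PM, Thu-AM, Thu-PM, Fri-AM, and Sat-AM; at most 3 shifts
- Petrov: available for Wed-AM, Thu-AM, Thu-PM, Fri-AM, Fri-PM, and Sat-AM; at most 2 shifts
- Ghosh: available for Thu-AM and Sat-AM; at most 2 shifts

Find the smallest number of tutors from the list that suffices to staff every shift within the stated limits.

4

10 slots to fill and no one can take more than 3, so at least ⌈10/3⌉ = 4 tutors are needed.
Gallo, Kahale, Cruz, and Petrov alone can cover everything: Wed-AM→Gallo, Wed-PM→Gallo, Thu-AM→Kahale, Thu-PM→Gallo+Cruz, Fri-AM→Cruz+Petrov, Fri-PM→Kahale+Petrov, Sat-AM→Kahale.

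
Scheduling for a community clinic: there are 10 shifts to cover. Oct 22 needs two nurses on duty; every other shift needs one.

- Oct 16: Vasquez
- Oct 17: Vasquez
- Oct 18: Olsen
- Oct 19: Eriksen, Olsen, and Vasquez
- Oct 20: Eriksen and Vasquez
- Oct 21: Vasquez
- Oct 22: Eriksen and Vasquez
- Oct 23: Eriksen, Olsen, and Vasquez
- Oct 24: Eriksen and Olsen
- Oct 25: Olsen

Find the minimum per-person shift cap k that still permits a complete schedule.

With 3 nurses and 11 worker-slots to fill, someone must work at least ⌈11/3⌉ = 4 shifts, so k ≥ 4.
k = 4 works: Oct 16→Vasquez, Oct 17→Vasquez, Oct 18→Olsen, Oct 19→Eriksen, Oct 20→Eriksen, Oct 21→Vasquez, Oct 22→Eriksen+Vasquez, Oct 23→Olsen, Oct 24→Eriksen, Oct 25→Olsen.
Loads: Eriksen 4, Olsen 3, Vasquez 4 — all ≤ 4.

4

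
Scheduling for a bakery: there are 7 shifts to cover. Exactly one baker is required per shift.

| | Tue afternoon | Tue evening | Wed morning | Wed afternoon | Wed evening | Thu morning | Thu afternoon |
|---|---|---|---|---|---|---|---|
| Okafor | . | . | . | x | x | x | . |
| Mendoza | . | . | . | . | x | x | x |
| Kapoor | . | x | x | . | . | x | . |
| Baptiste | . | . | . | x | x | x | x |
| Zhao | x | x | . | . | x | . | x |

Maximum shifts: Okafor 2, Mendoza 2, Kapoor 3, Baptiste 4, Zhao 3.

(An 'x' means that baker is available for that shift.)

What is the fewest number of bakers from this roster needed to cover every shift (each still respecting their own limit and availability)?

3

7 slots to fill and no one can take more than 4, so at least ⌈7/4⌉ = 2 bakers are needed.
Shifts {Tue afternoon, Wed morning, Wed afternoon} need 3 slots, but among the bakers available for them (Okafor, Kapoor, Baptiste, and Zhao) any 2 together supply at most 2. So 2 bakers are not enough.
Okafor, Kapoor, and Zhao alone can cover everything: Tue afternoon→Zhao, Tue evening→Kapoor, Wed morning→Kapoor, Wed afternoon→Okafor, Wed evening→Okafor, Thu morning→Kapoor, Thu afternoon→Zhao.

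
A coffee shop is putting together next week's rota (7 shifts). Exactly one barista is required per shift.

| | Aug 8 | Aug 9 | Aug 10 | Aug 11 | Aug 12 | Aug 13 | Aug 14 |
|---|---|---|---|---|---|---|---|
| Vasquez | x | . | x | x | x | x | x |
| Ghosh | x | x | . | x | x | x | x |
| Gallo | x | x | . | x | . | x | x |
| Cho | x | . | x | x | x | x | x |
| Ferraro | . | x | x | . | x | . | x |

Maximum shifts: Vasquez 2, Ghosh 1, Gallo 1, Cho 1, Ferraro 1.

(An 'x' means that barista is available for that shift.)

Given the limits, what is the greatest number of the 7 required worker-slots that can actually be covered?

6

Total capacity across all baristas is 2+1+1+1+1 = 6, and 7 slots are needed, so at most 6 can be filled.
An assignment achieving 6: Aug 8→Vasquez, Aug 9→Ghosh, Aug 10→Vasquez, Aug 11→Gallo, Aug 12→Cho, Aug 14→Ferraro.
Loads: Vasquez 2/2, Ghosh 1/1, Gallo 1/1, Cho 1/1, Ferraro 1/1.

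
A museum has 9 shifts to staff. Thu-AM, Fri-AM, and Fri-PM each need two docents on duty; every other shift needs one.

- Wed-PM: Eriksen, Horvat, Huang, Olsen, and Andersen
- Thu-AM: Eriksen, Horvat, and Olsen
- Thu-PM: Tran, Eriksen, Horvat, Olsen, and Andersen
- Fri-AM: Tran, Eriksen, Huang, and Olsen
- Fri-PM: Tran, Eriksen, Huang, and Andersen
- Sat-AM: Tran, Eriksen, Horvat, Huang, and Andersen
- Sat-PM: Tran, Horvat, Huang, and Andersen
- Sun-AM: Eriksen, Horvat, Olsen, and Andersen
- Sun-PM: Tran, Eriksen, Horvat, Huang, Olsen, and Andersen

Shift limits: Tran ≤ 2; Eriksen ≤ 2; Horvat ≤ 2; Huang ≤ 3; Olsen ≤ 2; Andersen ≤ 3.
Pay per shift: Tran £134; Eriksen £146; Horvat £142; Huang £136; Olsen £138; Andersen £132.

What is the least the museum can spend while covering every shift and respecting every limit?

Picking the cheapest available docent for each shift independently would cost £1608, but that ignores the shift limits.
An optimal schedule: Wed-PM→Andersen, Thu-AM→Olsen+Horvat, Thu-PM→Tran, Fri-AM→Huang+Olsen, Fri-PM→Tran+Huang, Sat-AM→Huang, Sat-PM→Andersen, Sun-AM→Andersen, Sun-PM→Horvat.
Total: 132 + 138 + 142 + 134 + 136 + 138 + 134 + 136 + 136 + 132 + 132 + 142 = £1632.

£1632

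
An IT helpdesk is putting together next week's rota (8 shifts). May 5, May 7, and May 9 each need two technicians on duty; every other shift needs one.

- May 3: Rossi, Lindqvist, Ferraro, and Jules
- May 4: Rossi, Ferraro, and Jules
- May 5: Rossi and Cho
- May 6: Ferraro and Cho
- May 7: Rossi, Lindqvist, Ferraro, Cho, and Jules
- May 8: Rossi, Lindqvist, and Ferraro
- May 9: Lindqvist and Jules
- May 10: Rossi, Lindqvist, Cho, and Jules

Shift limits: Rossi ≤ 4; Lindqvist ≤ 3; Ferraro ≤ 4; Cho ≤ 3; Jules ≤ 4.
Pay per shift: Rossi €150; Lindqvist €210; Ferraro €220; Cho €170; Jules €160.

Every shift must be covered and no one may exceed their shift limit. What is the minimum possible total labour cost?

€1790

May 5 can only be covered by Rossi and Cho, so that assignment is forced.
May 9 can only be covered by Lindqvist and Jules, so that assignment is forced.
Picking the cheapest available technician for each shift independently would cost €1770, but that ignores the shift limits.
An optimal schedule: May 3→Jules, May 4→Rossi, May 5→Rossi+Cho, May 6→Cho, May 7→Rossi+Jules, May 8→Rossi, May 9→Jules+Lindqvist, May 10→Jules.
Total: 160 + 150 + 150 + 170 + 170 + 150 + 160 + 150 + 160 + 210 + 160 = €1790.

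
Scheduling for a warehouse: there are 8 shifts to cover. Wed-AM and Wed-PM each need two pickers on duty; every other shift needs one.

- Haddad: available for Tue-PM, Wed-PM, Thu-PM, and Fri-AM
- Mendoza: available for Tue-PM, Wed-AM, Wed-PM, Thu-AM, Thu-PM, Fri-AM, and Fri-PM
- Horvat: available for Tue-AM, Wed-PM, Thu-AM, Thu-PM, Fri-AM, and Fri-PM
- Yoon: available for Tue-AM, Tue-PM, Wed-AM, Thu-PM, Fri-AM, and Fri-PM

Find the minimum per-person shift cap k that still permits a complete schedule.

With 4 pickers and 10 worker-slots to fill, someone must work at least ⌈10/4⌉ = 3 shifts, so k ≥ 3.
k = 3 works: Tue-AM→Horvat, Tue-PM→Haddad, Wed-AM→Mendoza+Yoon, Wed-PM→Haddad+Mendoza, Thu-AM→Mendoza, Thu-PM→Haddad, Fri-AM→Horvat, Fri-PM→Horvat.
Loads: Haddad 3, Mendoza 3, Horvat 3, Yoon 1 — all ≤ 3.

3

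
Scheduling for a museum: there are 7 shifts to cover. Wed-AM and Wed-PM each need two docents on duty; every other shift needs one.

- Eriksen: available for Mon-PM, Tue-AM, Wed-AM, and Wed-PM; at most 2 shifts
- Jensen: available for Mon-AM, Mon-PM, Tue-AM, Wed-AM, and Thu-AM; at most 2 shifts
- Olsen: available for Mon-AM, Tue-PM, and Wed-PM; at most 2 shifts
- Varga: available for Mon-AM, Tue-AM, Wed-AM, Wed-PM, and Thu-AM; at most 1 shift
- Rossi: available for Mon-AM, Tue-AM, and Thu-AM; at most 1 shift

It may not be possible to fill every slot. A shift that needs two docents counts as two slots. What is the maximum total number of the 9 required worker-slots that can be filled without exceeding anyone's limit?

Total capacity across all docents is 2+2+2+1+1 = 8, and 9 slots are needed, so at most 8 can be filled.
An assignment achieving 8: Mon-AM→Rossi, Mon-PM→Eriksen, Tue-PM→Olsen, Wed-AM→Eriksen+Jensen, Wed-PM→Olsen+Varga, Thu-AM→Jensen.
Loads: Eriksen 2/2, Jensen 2/2, Olsen 2/2, Varga 1/1, Rossi 1/1.

8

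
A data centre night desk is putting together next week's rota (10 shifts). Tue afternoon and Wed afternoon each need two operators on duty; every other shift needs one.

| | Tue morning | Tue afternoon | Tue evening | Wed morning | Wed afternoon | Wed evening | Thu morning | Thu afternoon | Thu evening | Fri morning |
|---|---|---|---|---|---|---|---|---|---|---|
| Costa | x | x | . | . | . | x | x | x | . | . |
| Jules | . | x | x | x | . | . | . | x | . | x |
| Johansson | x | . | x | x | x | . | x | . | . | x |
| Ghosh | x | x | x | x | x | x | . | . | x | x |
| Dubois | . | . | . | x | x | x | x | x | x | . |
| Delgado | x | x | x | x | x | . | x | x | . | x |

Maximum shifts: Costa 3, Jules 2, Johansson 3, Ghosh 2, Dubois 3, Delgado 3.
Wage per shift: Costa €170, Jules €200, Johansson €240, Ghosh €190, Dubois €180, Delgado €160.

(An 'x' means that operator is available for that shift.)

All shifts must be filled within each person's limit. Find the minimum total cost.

€2110

Picking the cheapest available operator for each shift independently would cost €1980, but that ignores the shift limits.
An optimal schedule: Tue morning→Delgado, Tue afternoon→Costa+Jules, Tue evening→Delgado, Wed morning→Dubois, Wed afternoon→Dubois+Ghosh, Wed evening→Costa, Thu morning→Delgado, Thu afternoon→Costa, Thu evening→Dubois, Fri morning→Ghosh.
Total: 160 + 170 + 200 + 160 + 180 + 180 + 190 + 170 + 160 + 170 + 180 + 190 = €2110.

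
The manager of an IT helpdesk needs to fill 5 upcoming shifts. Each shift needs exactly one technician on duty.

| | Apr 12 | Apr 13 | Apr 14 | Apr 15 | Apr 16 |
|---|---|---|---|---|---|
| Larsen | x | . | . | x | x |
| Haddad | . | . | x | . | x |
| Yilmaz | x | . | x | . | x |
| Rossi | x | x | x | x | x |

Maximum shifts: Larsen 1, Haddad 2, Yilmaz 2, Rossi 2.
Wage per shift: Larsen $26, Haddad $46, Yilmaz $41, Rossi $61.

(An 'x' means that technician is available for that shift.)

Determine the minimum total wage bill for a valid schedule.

Apr 13 can only be covered by Rossi, so that assignment is forced.
Picking the cheapest available technician for each shift independently would cost $180, but that ignores the shift limits.
An optimal schedule: Apr 12→Yilmaz, Apr 13→Rossi, Apr 14→Yilmaz, Apr 15→Larsen, Apr 16→Haddad.
Total: 41 + 61 + 41 + 26 + 46 = $215.

$215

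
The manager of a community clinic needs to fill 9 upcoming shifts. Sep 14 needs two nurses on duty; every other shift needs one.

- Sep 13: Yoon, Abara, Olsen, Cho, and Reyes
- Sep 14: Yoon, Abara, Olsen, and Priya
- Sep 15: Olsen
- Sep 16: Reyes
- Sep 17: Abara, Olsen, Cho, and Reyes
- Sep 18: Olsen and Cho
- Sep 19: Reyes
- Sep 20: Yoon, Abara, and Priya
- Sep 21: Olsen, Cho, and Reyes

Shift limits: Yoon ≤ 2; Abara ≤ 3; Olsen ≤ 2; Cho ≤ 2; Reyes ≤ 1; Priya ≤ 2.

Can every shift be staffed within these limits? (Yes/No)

Total capacity is 12 and 10 slots are needed, so capacity alone doesn't rule it out.
Shifts {Sep 16, Sep 19} need 2 worker-slots in total, but the nurses available for any of those shifts (Reyes) can supply at most 1 among them. So no valid schedule exists.

No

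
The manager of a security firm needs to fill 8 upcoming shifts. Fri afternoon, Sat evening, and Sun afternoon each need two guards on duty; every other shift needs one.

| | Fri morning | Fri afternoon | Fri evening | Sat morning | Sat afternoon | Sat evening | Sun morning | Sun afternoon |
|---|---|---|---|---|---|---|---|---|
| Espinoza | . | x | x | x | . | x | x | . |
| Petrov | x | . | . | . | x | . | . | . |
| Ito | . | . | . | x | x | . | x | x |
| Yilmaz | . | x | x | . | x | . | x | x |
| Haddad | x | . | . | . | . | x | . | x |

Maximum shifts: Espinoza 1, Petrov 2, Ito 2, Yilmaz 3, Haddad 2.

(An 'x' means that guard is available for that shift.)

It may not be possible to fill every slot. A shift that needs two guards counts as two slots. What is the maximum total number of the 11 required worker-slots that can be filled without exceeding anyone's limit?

Total capacity across all guards is 1+2+2+3+2 = 10, and 11 slots are needed, so at most 10 can be filled.
An assignment achieving 10: Fri morning→Petrov, Fri afternoon→Espinoza+Yilmaz, Fri evening→Yilmaz, Sat morning→Ito, Sat afternoon→Petrov, Sat evening→Haddad, Sun morning→Ito, Sun afternoon→Yilmaz+Haddad.
Loads: Espinoza 1/1, Petrov 2/2, Ito 2/2, Yilmaz 3/3, Haddad 2/2.

10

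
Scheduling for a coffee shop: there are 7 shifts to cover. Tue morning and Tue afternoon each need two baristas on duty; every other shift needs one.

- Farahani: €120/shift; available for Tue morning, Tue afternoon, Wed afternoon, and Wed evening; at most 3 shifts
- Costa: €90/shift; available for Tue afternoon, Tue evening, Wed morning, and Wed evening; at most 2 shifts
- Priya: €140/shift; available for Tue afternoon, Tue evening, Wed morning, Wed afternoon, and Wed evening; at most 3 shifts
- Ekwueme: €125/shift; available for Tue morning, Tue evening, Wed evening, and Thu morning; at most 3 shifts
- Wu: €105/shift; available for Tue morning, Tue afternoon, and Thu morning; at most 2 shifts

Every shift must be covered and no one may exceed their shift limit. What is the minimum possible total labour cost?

€1000

Picking the cheapest available barista for each shift independently would cost €915, but that ignores the shift limits.
An optimal schedule: Tue morning→Wu+Farahani, Tue afternoon→Costa+Farahani, Tue evening→Ekwueme, Wed morning→Costa, Wed afternoon→Farahani, Wed evening→Ekwueme, Thu morning→Wu.
Total: 105 + 120 + 90 + 120 + 125 + 90 + 120 + 125 + 105 = €1000.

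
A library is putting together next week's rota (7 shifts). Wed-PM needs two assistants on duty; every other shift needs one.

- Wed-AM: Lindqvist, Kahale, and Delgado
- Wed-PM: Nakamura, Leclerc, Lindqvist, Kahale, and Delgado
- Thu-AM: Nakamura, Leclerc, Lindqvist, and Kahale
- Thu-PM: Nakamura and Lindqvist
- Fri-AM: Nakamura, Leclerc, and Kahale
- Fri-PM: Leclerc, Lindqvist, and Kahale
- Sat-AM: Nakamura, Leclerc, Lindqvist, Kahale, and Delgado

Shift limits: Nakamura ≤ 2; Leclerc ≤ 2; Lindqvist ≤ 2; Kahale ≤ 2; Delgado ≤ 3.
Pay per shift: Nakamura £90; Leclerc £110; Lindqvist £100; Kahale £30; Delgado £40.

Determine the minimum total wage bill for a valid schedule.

£460

Picking the cheapest available assistant for each shift independently would cost £310, but that ignores the shift limits.
An optimal schedule: Wed-AM→Delgado, Wed-PM→Delgado+Lindqvist, Thu-AM→Nakamura, Thu-PM→Nakamura, Fri-AM→Kahale, Fri-PM→Kahale, Sat-AM→Delgado.
Total: 40 + 40 + 100 + 90 + 90 + 30 + 30 + 40 = £460.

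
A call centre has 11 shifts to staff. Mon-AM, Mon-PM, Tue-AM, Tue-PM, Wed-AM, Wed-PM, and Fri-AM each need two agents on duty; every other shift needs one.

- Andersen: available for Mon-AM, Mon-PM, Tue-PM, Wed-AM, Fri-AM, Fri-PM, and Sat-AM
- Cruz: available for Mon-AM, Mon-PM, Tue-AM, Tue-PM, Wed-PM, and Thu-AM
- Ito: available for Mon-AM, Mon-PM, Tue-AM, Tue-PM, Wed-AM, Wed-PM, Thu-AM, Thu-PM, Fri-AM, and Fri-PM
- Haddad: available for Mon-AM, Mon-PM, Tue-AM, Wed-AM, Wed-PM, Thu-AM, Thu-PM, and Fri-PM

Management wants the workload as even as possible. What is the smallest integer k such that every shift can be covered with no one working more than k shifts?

5

With 4 agents and 18 worker-slots to fill, someone must work at least ⌈18/4⌉ = 5 shifts, so k ≥ 5.
k = 5 works: Mon-AM→Andersen+Haddad, Mon-PM→Cruz+Haddad, Tue-AM→Cruz+Ito, Tue-PM→Andersen+Cruz, Wed-AM→Andersen+Ito, Wed-PM→Cruz+Ito, Thu-AM→Cruz, Thu-PM→Ito, Fri-AM→Andersen+Ito, Fri-PM→Haddad, Sat-AM→Andersen.
Loads: Andersen 5, Cruz 5, Ito 5, Haddad 3 — all ≤ 5.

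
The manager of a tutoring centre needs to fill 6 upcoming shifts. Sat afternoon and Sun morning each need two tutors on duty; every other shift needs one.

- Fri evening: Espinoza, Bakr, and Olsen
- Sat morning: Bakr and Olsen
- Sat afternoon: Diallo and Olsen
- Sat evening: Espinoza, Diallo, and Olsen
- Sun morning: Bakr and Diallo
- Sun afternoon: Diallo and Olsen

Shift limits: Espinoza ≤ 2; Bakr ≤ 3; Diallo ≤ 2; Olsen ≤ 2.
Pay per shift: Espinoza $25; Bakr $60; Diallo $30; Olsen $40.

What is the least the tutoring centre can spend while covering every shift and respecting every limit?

Sat afternoon can only be covered by Diallo and Olsen, so that assignment is forced.
Sun morning can only be covered by Bakr and Diallo, so that assignment is forced.
Picking the cheapest available tutor for each shift independently would cost $280, but that ignores the shift limits.
An optimal schedule: Fri evening→Espinoza, Sat morning→Bakr, Sat afternoon→Diallo+Olsen, Sat evening→Espinoza, Sun morning→Bakr+Diallo, Sun afternoon→Olsen.
Total: 25 + 60 + 30 + 40 + 25 + 60 + 30 + 40 = $310.

$310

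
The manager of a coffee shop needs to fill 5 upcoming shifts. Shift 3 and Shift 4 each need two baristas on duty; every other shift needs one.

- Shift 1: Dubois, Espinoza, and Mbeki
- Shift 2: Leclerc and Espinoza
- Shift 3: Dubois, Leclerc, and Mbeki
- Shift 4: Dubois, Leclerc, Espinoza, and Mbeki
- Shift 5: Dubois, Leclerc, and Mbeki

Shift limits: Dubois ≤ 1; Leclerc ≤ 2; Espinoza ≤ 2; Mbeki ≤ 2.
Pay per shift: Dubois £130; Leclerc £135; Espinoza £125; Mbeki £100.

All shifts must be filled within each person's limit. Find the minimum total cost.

£850

Picking the cheapest available barista for each shift independently would cost £780, but that ignores the shift limits.
An optimal schedule: Shift 1→Espinoza, Shift 2→Leclerc, Shift 3→Dubois+Leclerc, Shift 4→Espinoza+Mbeki, Shift 5→Mbeki.
Total: 125 + 135 + 130 + 135 + 125 + 100 + 100 = £850.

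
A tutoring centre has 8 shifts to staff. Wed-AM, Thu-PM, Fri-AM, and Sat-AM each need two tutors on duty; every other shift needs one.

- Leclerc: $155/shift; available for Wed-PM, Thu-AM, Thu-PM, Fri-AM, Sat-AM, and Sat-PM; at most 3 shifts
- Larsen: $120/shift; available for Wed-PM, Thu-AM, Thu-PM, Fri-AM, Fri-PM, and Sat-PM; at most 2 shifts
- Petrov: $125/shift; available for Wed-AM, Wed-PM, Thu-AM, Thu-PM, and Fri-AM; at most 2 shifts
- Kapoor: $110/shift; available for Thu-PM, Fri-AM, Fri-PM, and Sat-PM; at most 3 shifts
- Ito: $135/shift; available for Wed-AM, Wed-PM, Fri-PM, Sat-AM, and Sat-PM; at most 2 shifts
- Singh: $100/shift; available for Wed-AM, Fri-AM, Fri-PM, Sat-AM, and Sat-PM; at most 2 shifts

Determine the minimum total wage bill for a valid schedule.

Picking the cheapest available tutor for each shift independently would cost $1340, but that ignores the shift limits.
An optimal schedule: Wed-AM→Singh+Petrov, Wed-PM→Larsen, Thu-AM→Larsen, Thu-PM→Kapoor+Petrov, Fri-AM→Kapoor+Leclerc, Fri-PM→Kapoor, Sat-AM→Singh+Ito, Sat-PM→Ito.
Total: 100 + 125 + 120 + 120 + 110 + 125 + 110 + 155 + 110 + 100 + 135 + 135 = $1445.

$1445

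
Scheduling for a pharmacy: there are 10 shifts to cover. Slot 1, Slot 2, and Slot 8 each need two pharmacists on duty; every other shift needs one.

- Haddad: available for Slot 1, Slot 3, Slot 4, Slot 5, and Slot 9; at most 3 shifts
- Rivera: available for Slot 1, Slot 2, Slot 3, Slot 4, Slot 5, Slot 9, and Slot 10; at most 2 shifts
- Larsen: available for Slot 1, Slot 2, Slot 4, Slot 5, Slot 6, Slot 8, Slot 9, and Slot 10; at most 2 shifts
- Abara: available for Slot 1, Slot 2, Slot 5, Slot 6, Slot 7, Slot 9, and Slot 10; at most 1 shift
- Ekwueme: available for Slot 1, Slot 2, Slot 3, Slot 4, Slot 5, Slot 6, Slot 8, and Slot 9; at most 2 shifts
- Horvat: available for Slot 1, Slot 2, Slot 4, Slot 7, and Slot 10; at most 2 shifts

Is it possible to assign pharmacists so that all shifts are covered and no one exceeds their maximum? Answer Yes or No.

No

Total capacity is 3+2+2+1+2+2 = 12 but 13 worker-slots are needed — infeasible.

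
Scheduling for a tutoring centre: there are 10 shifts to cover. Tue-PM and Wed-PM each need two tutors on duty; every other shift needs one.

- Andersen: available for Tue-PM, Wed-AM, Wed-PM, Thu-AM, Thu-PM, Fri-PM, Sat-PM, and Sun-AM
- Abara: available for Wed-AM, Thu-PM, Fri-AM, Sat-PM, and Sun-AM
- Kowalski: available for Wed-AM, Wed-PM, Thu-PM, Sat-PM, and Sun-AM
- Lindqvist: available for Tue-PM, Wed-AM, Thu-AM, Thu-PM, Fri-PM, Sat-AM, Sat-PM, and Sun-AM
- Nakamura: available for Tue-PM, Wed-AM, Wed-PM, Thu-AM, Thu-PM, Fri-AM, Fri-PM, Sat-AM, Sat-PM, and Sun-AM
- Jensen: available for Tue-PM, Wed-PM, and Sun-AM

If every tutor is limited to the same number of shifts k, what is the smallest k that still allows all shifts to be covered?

With 6 tutors and 12 worker-slots to fill, someone must work at least ⌈12/6⌉ = 2 shifts, so k ≥ 2.
k = 2 works: Tue-PM→Lindqvist+Nakamura, Wed-AM→Abara, Wed-PM→Nakamura+Jensen, Thu-AM→Andersen, Thu-PM→Kowalski, Fri-AM→Abara, Fri-PM→Andersen, Sat-AM→Lindqvist, Sat-PM→Kowalski, Sun-AM→Jensen.
Loads: Andersen 2, Abara 2, Kowalski 2, Lindqvist 2, Nakamura 2, Jensen 2 — all ≤ 2.

2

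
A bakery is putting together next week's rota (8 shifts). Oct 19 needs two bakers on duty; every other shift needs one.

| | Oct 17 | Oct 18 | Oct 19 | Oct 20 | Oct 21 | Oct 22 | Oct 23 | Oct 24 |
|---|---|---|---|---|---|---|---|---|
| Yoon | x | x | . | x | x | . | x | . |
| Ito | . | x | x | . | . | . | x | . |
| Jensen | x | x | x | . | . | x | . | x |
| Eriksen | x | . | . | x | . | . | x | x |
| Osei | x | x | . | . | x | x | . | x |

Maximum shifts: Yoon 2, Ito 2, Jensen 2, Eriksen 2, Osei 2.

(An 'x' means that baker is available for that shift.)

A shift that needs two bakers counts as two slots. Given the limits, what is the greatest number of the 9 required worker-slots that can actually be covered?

9

Total capacity across all bakers is 2+2+2+2+2 = 10, and 9 slots are needed, so at most 9 can be filled.
An assignment achieving 9: Oct 17→Eriksen, Oct 18→Osei, Oct 19→Ito+Jensen, Oct 20→Yoon, Oct 21→Yoon, Oct 22→Jensen, Oct 23→Ito, Oct 24→Eriksen.
Loads: Yoon 2/2, Ito 2/2, Jensen 2/2, Eriksen 2/2, Osei 1/2.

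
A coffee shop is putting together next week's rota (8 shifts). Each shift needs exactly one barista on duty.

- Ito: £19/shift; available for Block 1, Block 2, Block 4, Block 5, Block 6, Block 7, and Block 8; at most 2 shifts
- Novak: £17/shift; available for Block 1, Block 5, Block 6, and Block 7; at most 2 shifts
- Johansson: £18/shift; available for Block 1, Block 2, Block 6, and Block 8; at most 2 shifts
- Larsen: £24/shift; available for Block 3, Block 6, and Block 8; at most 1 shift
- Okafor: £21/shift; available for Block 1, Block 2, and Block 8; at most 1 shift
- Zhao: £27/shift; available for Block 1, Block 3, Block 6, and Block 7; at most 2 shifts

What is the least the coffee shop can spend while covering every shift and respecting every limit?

Block 4 can only be covered by Ito, so that assignment is forced.
Picking the cheapest available barista for each shift independently would cost £147, but that ignores the shift limits.
An optimal schedule: Block 1→Okafor, Block 2→Johansson, Block 3→Larsen, Block 4→Ito, Block 5→Novak, Block 6→Ito, Block 7→Novak, Block 8→Johansson.
Total: 21 + 18 + 24 + 19 + 17 + 19 + 17 + 18 = £153.

£153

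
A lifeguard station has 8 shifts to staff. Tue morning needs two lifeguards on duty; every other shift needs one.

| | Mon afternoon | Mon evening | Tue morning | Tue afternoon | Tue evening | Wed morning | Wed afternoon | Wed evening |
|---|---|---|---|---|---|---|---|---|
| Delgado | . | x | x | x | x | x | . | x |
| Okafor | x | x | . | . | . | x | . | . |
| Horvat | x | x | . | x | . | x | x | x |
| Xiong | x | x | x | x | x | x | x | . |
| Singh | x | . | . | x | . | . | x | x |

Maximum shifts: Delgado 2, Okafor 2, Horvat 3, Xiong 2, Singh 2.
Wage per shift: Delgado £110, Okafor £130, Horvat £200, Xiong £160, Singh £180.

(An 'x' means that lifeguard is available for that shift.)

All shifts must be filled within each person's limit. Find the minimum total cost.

£1360

Tue morning can only be covered by Delgado and Xiong, so that assignment is forced.
Picking the cheapest available lifeguard for each shift independently would cost £1110, but that ignores the shift limits.
An optimal schedule: Mon afternoon→Okafor, Mon evening→Okafor, Tue morning→Delgado+Xiong, Tue afternoon→Singh, Tue evening→Delgado, Wed morning→Horvat, Wed afternoon→Xiong, Wed evening→Singh.
Total: 130 + 130 + 110 + 160 + 180 + 110 + 200 + 160 + 180 = £1360.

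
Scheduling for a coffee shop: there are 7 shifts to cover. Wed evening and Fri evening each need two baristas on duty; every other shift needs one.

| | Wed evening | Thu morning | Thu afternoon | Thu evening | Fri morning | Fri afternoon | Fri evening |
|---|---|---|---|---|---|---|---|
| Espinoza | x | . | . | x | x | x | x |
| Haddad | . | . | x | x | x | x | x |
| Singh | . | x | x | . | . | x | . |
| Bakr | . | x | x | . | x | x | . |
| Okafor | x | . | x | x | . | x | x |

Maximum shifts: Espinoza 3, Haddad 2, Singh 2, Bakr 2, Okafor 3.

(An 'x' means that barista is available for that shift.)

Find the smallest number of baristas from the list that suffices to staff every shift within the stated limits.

4

9 slots to fill and no one can take more than 3, so at least ⌈9/3⌉ = 3 baristas are needed.
Any 3 baristas together have capacity at most 3+3+2 = 8 < 9 slots, so 3 can never suffice.
Espinoza, Haddad, Singh, and Okafor alone can cover everything: Wed evening→Espinoza+Okafor, Thu morning→Singh, Thu afternoon→Haddad, Thu evening→Espinoza, Fri morning→Espinoza, Fri afternoon→Singh, Fri evening→Haddad+Okafor.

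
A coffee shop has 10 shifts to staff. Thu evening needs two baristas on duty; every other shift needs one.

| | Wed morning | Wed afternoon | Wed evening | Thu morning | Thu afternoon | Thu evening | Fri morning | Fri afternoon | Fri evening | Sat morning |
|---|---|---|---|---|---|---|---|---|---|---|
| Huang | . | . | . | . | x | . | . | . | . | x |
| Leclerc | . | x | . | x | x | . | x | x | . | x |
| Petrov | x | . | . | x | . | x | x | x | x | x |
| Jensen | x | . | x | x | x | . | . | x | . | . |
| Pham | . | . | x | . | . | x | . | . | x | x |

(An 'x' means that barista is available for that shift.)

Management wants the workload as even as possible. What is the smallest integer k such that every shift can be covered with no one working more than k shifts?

3

With 5 baristas and 11 worker-slots to fill, someone must work at least ⌈11/5⌉ = 3 shifts, so k ≥ 3.
k = 3 works: Wed morning→Petrov, Wed afternoon→Leclerc, Wed evening→Jensen, Thu morning→Leclerc, Thu afternoon→Huang, Thu evening→Petrov+Pham, Fri morning→Leclerc, Fri afternoon→Jensen, Fri evening→Petrov, Sat morning→Huang.
Loads: Huang 2, Leclerc 3, Petrov 3, Jensen 2, Pham 1 — all ≤ 3.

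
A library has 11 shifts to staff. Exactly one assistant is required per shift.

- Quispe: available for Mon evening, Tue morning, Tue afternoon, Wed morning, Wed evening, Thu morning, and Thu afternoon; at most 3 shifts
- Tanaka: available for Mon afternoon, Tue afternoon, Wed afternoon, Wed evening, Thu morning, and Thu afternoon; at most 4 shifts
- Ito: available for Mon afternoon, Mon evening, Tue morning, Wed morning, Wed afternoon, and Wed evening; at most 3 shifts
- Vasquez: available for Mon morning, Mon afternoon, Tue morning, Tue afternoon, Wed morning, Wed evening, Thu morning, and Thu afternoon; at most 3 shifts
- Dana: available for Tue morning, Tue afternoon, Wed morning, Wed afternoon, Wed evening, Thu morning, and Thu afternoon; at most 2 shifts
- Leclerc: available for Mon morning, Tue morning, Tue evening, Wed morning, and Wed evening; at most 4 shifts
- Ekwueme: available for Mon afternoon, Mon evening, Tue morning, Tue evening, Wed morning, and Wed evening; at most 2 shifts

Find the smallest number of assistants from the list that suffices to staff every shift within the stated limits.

3

11 slots to fill and no one can take more than 4, so at least ⌈11/4⌉ = 3 assistants are needed.
Quispe, Tanaka, and Leclerc alone can cover everything: Mon morning→Leclerc, Mon afternoon→Tanaka, Mon evening→Quispe, Tue morning→Quispe, Tue afternoon→Quispe, Tue evening→Leclerc, Wed morning→Leclerc, Wed afternoon→Tanaka, Wed evening→Leclerc, Thu morning→Tanaka, Thu afternoon→Tanaka.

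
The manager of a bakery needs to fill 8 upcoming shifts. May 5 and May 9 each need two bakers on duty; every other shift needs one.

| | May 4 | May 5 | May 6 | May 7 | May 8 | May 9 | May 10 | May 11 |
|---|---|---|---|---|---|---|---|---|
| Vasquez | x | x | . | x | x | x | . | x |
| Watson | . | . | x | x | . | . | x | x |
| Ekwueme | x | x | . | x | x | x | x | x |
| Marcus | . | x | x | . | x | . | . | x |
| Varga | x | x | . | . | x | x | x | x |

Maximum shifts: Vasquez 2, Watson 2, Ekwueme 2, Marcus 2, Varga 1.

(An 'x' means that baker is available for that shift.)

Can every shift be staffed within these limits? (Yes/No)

Total capacity is 2+2+2+2+1 = 9 but 10 worker-slots are needed — infeasible.

No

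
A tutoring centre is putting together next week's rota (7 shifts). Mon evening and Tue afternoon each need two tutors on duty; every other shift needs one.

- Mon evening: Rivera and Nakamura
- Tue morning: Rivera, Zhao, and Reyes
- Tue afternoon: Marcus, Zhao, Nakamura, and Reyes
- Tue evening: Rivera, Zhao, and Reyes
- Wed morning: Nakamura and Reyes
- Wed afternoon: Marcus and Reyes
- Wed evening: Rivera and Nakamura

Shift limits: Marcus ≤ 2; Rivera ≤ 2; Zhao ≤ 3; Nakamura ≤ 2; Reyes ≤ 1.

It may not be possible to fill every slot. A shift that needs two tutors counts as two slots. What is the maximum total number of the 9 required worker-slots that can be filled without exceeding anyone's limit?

9

Total capacity across all tutors is 2+2+3+2+1 = 10, and 9 slots are needed, so at most 9 can be filled.
An assignment achieving 9: Mon evening→Rivera+Nakamura, Tue morning→Zhao, Tue afternoon→Marcus+Zhao, Tue evening→Zhao, Wed morning→Nakamura, Wed afternoon→Marcus, Wed evening→Rivera.
Loads: Marcus 2/2, Rivera 2/2, Zhao 3/3, Nakamura 2/2, Reyes 0/1.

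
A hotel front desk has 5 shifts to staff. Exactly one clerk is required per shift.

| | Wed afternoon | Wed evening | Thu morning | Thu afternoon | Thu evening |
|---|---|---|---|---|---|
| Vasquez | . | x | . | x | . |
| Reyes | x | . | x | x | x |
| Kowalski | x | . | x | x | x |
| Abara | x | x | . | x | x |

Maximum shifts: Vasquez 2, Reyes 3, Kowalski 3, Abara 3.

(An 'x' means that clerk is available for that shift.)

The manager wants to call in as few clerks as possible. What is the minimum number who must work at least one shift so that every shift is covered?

2

5 slots to fill and no one can take more than 3, so at least ⌈5/3⌉ = 2 clerks are needed.
Vasquez and Reyes alone can cover everything: Wed afternoon→Reyes, Wed evening→Vasquez, Thu morning→Reyes, Thu afternoon→Vasquez, Thu evening→Reyes.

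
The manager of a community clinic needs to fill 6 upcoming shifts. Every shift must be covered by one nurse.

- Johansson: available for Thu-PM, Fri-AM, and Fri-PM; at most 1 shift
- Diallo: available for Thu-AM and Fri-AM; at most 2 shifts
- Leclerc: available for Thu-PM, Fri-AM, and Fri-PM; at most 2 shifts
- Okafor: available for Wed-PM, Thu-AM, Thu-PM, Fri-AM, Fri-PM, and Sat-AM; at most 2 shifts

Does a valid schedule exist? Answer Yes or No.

Wed-PM can only be covered by Okafor, so that assignment is forced.
Sat-AM can only be covered by Okafor, so that assignment is forced.
One valid schedule: Wed-PM→Okafor, Thu-AM→Diallo, Thu-PM→Johansson, Fri-AM→Diallo, Fri-PM→Leclerc, Sat-AM→Okafor.
Loads: Johansson 1/1, Diallo 2/2, Leclerc 1/2, Okafor 2/2 — all within limits.

Yes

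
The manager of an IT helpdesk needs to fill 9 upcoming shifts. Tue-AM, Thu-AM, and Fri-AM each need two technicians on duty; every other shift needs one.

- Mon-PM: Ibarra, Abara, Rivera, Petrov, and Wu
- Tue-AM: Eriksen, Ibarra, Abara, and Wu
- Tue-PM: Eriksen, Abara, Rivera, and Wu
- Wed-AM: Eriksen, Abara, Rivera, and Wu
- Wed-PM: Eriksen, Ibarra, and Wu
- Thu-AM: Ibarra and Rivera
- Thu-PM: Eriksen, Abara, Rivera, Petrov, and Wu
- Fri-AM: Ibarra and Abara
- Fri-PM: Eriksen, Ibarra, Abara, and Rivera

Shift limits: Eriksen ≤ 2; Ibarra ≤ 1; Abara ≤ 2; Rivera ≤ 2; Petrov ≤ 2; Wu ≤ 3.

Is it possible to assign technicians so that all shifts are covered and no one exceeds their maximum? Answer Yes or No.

Total capacity is 12 and 12 slots are needed, so capacity alone doesn't rule it out.
Shifts {Thu-AM, Fri-AM} need 4 worker-slots in total, but the technicians available for any of those shifts (Ibarra, Abara, and Rivera) can supply at most 3 among them. So no valid schedule exists.

No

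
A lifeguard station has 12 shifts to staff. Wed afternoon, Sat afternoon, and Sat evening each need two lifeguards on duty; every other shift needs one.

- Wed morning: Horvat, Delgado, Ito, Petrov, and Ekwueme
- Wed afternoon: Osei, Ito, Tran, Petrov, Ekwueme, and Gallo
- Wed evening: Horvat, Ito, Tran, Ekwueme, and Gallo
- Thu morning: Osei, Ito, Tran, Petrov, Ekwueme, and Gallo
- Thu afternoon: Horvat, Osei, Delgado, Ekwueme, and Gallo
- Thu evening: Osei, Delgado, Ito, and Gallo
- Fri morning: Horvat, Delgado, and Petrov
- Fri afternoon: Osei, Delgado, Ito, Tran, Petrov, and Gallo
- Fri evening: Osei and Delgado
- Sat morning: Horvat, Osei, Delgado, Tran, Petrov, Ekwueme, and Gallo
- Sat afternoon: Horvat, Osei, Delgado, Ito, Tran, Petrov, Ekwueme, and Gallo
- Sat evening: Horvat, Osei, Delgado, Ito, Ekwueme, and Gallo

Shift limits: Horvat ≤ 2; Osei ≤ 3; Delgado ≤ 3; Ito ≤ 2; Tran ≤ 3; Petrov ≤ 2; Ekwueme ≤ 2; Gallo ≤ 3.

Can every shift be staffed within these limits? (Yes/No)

Yes

One valid schedule: Wed morning→Horvat, Wed afternoon→Tran+Petrov, Wed evening→Ito, Thu morning→Ito, Thu afternoon→Osei, Thu evening→Osei, Fri morning→Horvat, Fri afternoon→Delgado, Fri evening→Osei, Sat morning→Delgado, Sat afternoon→Tran+Petrov, Sat evening→Delgado+Ekwueme.
Loads: Horvat 2/2, Osei 3/3, Delgado 3/3, Ito 2/2, Tran 2/3, Petrov 2/2, Ekwueme 1/2, Gallo 0/3 — all within limits.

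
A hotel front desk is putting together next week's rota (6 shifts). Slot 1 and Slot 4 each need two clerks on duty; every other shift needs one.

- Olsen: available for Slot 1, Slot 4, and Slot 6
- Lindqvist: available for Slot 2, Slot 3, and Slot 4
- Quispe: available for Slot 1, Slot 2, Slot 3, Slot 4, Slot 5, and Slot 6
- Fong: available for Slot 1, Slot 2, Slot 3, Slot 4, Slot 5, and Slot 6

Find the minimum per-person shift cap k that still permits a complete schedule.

2

With 4 clerks and 8 worker-slots to fill, someone must work at least ⌈8/4⌉ = 2 shifts, so k ≥ 2.
k = 2 works: Slot 1→Olsen+Quispe, Slot 2→Lindqvist, Slot 3→Lindqvist, Slot 4→Olsen+Fong, Slot 5→Quispe, Slot 6→Fong.
Loads: Olsen 2, Lindqvist 2, Quispe 2, Fong 2 — all ≤ 2.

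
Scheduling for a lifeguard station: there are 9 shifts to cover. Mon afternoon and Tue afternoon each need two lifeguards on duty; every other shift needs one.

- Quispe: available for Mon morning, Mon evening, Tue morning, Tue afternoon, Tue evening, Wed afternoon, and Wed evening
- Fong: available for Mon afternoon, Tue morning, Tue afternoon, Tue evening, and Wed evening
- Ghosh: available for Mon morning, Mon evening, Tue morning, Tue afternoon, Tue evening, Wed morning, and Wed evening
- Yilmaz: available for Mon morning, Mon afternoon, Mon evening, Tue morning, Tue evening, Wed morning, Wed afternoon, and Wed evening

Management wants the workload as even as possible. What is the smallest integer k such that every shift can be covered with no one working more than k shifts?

3

With 4 lifeguards and 11 worker-slots to fill, someone must work at least ⌈11/4⌉ = 3 shifts, so k ≥ 3.
k = 3 works: Mon morning→Quispe, Mon afternoon→Fong+Yilmaz, Mon evening→Quispe, Tue morning→Fong, Tue afternoon→Fong+Ghosh, Tue evening→Ghosh, Wed morning→Ghosh, Wed afternoon→Quispe, Wed evening→Yilmaz.
Loads: Quispe 3, Fong 3, Ghosh 3, Yilmaz 2 — all ≤ 3.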